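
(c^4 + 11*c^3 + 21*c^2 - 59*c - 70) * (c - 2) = c^5 + 9*c^4 - c^3 - 101*c^2 + 48*c + 140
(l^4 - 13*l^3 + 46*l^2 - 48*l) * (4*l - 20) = 4*l^5 - 72*l^4 + 444*l^3 - 1112*l^2 + 960*l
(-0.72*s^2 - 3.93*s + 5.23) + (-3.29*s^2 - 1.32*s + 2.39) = -4.01*s^2 - 5.25*s + 7.62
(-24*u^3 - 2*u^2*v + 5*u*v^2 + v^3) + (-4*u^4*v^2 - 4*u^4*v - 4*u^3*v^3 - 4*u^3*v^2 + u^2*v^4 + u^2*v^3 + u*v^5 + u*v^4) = -4*u^4*v^2 - 4*u^4*v - 4*u^3*v^3 - 4*u^3*v^2 - 24*u^3 + u^2*v^4 + u^2*v^3 - 2*u^2*v + u*v^5 + u*v^4 + 5*u*v^2 + v^3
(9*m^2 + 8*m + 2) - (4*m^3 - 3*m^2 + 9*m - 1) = -4*m^3 + 12*m^2 - m + 3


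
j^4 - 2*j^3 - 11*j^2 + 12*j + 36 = (j - 3)^2*(j + 2)^2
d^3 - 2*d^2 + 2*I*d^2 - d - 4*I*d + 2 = (d - 2)*(d + I)^2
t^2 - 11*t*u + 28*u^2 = (t - 7*u)*(t - 4*u)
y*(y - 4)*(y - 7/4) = y^3 - 23*y^2/4 + 7*y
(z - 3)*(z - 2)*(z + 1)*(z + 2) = z^4 - 2*z^3 - 7*z^2 + 8*z + 12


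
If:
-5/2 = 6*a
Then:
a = -5/12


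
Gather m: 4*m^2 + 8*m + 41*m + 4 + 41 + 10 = 4*m^2 + 49*m + 55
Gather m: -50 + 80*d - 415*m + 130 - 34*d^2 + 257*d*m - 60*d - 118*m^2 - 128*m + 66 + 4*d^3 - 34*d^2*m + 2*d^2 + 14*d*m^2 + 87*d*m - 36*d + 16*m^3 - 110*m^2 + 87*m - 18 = 4*d^3 - 32*d^2 - 16*d + 16*m^3 + m^2*(14*d - 228) + m*(-34*d^2 + 344*d - 456) + 128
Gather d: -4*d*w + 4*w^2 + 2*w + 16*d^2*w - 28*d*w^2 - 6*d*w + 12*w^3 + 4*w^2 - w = 16*d^2*w + d*(-28*w^2 - 10*w) + 12*w^3 + 8*w^2 + w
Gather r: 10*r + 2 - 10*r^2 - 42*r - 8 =-10*r^2 - 32*r - 6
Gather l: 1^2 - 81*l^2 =1 - 81*l^2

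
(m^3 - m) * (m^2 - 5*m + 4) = m^5 - 5*m^4 + 3*m^3 + 5*m^2 - 4*m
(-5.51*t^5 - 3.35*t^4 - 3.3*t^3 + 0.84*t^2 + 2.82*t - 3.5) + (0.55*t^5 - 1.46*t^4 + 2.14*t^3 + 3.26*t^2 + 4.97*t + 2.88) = -4.96*t^5 - 4.81*t^4 - 1.16*t^3 + 4.1*t^2 + 7.79*t - 0.62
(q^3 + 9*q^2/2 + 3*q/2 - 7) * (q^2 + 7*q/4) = q^5 + 25*q^4/4 + 75*q^3/8 - 35*q^2/8 - 49*q/4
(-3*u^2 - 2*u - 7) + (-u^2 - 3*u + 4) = -4*u^2 - 5*u - 3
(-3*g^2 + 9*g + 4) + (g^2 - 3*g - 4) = -2*g^2 + 6*g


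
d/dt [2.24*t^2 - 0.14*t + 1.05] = 4.48*t - 0.14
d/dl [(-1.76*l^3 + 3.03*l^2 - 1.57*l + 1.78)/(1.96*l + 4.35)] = (-6.8992*l^3 - 17.0292*l^2 + 26.361*l - 10.3183)/(3.8416*l^2 + 17.052*l + 18.9225)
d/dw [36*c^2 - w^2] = -2*w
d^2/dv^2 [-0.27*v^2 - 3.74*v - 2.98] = -0.540000000000000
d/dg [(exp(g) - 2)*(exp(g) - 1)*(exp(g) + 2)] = (3*exp(2*g) - 2*exp(g) - 4)*exp(g)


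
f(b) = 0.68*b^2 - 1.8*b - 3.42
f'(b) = 1.36*b - 1.8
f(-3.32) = 10.05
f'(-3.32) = -6.32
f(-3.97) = 14.44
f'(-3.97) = -7.20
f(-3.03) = 8.28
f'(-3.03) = -5.92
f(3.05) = -2.58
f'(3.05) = 2.35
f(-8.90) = 66.46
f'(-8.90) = -13.90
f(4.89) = 4.04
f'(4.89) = 4.85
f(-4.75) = 20.47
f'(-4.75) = -8.26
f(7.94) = 25.16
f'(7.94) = 9.00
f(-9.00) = 67.86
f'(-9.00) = -14.04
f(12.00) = 72.90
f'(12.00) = 14.52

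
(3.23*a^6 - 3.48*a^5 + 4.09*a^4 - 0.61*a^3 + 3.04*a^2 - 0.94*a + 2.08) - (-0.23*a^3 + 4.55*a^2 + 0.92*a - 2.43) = 3.23*a^6 - 3.48*a^5 + 4.09*a^4 - 0.38*a^3 - 1.51*a^2 - 1.86*a + 4.51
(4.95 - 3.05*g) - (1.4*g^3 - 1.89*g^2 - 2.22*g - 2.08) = -1.4*g^3 + 1.89*g^2 - 0.83*g + 7.03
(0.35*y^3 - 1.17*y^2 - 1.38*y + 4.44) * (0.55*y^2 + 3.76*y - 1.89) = 0.1925*y^5 + 0.6725*y^4 - 5.8197*y^3 - 0.535499999999999*y^2 + 19.3026*y - 8.3916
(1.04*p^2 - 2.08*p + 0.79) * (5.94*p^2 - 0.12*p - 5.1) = 6.1776*p^4 - 12.48*p^3 - 0.361799999999999*p^2 + 10.5132*p - 4.029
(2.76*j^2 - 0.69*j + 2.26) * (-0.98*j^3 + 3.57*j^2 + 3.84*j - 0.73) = -2.7048*j^5 + 10.5294*j^4 + 5.9203*j^3 + 3.4038*j^2 + 9.1821*j - 1.6498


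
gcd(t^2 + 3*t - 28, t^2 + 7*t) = t + 7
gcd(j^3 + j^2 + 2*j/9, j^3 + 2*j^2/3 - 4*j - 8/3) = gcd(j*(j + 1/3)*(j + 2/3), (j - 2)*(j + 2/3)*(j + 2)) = j + 2/3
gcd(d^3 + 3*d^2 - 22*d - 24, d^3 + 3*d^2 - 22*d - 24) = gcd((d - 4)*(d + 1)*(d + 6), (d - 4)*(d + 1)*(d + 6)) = d^3 + 3*d^2 - 22*d - 24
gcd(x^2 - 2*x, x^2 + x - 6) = x - 2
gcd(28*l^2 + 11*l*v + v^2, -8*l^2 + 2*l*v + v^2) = 4*l + v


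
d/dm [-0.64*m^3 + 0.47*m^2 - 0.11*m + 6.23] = -1.92*m^2 + 0.94*m - 0.11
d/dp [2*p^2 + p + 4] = 4*p + 1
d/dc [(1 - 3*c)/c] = -1/c^2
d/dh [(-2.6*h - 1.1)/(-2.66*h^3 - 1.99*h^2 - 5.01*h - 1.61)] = (6.916*h^3 + 5.174*h^2 + 13.026*h - (2.6*h + 1.1)*(7.98*h^2 + 3.98*h + 5.01) + 4.186)/(2.66*h^3 + 1.99*h^2 + 5.01*h + 1.61)^2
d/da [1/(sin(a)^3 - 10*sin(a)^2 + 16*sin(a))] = (-3*cos(a) + 20/tan(a) - 16*cos(a)/sin(a)^2)/((sin(a) - 8)^2*(sin(a) - 2)^2)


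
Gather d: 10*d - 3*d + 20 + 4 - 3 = 7*d + 21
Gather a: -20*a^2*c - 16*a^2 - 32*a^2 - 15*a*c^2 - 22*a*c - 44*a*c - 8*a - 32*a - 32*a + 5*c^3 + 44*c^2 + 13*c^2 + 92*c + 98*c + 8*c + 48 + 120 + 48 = a^2*(-20*c - 48) + a*(-15*c^2 - 66*c - 72) + 5*c^3 + 57*c^2 + 198*c + 216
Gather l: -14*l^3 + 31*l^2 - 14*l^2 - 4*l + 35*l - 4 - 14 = -14*l^3 + 17*l^2 + 31*l - 18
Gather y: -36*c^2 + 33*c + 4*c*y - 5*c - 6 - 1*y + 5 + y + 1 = -36*c^2 + 4*c*y + 28*c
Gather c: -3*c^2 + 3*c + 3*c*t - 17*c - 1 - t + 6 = -3*c^2 + c*(3*t - 14) - t + 5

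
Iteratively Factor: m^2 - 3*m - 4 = (m + 1)*(m - 4)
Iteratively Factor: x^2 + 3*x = (x)*(x + 3)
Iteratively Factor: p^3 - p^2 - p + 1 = (p - 1)*(p^2 - 1) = (p - 1)^2*(p + 1)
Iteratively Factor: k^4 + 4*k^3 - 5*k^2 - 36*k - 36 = (k + 3)*(k^3 + k^2 - 8*k - 12) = (k + 2)*(k + 3)*(k^2 - k - 6) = (k - 3)*(k + 2)*(k + 3)*(k + 2)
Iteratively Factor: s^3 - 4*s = (s)*(s^2 - 4) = s*(s + 2)*(s - 2)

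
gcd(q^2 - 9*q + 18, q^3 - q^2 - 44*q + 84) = q - 6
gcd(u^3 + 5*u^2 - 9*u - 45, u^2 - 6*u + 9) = u - 3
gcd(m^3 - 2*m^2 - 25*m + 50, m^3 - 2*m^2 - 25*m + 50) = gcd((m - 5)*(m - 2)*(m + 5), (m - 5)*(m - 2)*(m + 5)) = m^3 - 2*m^2 - 25*m + 50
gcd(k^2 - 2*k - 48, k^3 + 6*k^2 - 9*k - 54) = k + 6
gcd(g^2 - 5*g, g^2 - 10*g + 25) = g - 5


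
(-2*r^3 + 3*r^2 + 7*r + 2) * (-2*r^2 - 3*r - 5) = 4*r^5 - 13*r^3 - 40*r^2 - 41*r - 10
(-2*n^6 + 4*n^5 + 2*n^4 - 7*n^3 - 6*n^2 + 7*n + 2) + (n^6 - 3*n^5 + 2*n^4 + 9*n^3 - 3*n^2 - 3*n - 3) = -n^6 + n^5 + 4*n^4 + 2*n^3 - 9*n^2 + 4*n - 1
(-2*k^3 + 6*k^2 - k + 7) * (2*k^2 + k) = -4*k^5 + 10*k^4 + 4*k^3 + 13*k^2 + 7*k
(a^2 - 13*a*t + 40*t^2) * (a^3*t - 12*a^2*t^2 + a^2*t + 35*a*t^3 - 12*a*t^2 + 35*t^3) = a^5*t - 25*a^4*t^2 + a^4*t + 231*a^3*t^3 - 25*a^3*t^2 - 935*a^2*t^4 + 231*a^2*t^3 + 1400*a*t^5 - 935*a*t^4 + 1400*t^5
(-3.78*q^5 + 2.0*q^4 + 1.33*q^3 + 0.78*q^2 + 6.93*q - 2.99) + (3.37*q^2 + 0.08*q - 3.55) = -3.78*q^5 + 2.0*q^4 + 1.33*q^3 + 4.15*q^2 + 7.01*q - 6.54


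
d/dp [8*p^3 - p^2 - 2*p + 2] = 24*p^2 - 2*p - 2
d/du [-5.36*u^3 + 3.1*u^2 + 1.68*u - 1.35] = -16.08*u^2 + 6.2*u + 1.68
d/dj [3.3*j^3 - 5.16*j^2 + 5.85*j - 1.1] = 9.9*j^2 - 10.32*j + 5.85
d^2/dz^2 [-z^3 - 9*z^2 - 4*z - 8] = -6*z - 18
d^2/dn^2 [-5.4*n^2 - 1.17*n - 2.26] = -10.8000000000000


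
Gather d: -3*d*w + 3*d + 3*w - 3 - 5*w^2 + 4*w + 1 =d*(3 - 3*w) - 5*w^2 + 7*w - 2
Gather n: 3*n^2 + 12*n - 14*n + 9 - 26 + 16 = 3*n^2 - 2*n - 1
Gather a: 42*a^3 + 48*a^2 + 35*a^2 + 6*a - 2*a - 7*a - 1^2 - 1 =42*a^3 + 83*a^2 - 3*a - 2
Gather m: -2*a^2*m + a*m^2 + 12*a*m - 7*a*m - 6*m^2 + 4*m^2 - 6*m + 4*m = m^2*(a - 2) + m*(-2*a^2 + 5*a - 2)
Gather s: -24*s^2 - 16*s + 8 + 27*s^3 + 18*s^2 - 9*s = 27*s^3 - 6*s^2 - 25*s + 8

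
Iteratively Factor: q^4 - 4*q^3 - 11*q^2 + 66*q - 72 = (q + 4)*(q^3 - 8*q^2 + 21*q - 18) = (q - 3)*(q + 4)*(q^2 - 5*q + 6) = (q - 3)*(q - 2)*(q + 4)*(q - 3)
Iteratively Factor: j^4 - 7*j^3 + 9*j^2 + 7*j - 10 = (j - 2)*(j^3 - 5*j^2 - j + 5) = (j - 5)*(j - 2)*(j^2 - 1) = (j - 5)*(j - 2)*(j - 1)*(j + 1)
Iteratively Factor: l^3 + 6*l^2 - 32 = (l + 4)*(l^2 + 2*l - 8) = (l - 2)*(l + 4)*(l + 4)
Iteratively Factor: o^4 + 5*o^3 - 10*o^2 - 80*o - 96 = (o + 2)*(o^3 + 3*o^2 - 16*o - 48) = (o + 2)*(o + 3)*(o^2 - 16) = (o - 4)*(o + 2)*(o + 3)*(o + 4)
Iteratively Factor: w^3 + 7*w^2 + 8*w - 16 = (w + 4)*(w^2 + 3*w - 4) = (w - 1)*(w + 4)*(w + 4)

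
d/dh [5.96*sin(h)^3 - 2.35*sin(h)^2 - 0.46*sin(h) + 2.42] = (17.88*sin(h)^2 - 4.7*sin(h) - 0.46)*cos(h)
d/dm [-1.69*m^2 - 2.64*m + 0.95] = -3.38*m - 2.64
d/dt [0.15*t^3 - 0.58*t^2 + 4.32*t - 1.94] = 0.45*t^2 - 1.16*t + 4.32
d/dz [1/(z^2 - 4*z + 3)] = 2*(2 - z)/(z^2 - 4*z + 3)^2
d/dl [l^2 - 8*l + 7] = 2*l - 8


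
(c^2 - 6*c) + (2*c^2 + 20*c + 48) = 3*c^2 + 14*c + 48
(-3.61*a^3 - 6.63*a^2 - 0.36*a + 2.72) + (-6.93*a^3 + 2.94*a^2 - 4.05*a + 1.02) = -10.54*a^3 - 3.69*a^2 - 4.41*a + 3.74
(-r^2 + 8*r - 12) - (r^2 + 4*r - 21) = -2*r^2 + 4*r + 9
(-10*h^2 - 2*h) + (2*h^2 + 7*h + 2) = -8*h^2 + 5*h + 2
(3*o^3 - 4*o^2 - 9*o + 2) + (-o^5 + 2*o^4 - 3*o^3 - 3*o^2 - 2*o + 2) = -o^5 + 2*o^4 - 7*o^2 - 11*o + 4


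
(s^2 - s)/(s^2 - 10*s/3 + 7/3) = 3*s/(3*s - 7)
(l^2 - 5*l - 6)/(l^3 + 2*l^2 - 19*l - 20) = (l - 6)/(l^2 + l - 20)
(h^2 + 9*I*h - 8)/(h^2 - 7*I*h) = (h^2 + 9*I*h - 8)/(h*(h - 7*I))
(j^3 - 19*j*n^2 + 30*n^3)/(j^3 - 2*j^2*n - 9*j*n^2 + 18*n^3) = (j + 5*n)/(j + 3*n)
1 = 1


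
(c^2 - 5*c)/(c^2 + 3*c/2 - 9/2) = 2*c*(c - 5)/(2*c^2 + 3*c - 9)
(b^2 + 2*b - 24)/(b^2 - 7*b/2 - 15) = 2*(-b^2 - 2*b + 24)/(-2*b^2 + 7*b + 30)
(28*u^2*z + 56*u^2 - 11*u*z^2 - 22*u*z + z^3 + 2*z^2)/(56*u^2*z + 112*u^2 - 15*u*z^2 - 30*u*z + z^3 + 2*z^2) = (-4*u + z)/(-8*u + z)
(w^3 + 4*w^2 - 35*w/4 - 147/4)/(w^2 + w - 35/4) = (2*w^2 + w - 21)/(2*w - 5)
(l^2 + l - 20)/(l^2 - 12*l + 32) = (l + 5)/(l - 8)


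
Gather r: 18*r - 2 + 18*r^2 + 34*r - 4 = 18*r^2 + 52*r - 6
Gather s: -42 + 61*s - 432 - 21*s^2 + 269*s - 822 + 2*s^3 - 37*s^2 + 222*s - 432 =2*s^3 - 58*s^2 + 552*s - 1728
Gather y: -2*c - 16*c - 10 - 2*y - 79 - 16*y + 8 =-18*c - 18*y - 81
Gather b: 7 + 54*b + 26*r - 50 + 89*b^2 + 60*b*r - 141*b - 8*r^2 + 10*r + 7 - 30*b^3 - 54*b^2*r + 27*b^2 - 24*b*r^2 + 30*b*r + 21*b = -30*b^3 + b^2*(116 - 54*r) + b*(-24*r^2 + 90*r - 66) - 8*r^2 + 36*r - 36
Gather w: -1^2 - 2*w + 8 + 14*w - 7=12*w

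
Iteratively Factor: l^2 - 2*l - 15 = (l - 5)*(l + 3)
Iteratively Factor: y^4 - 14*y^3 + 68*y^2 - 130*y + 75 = (y - 5)*(y^3 - 9*y^2 + 23*y - 15) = (y - 5)*(y - 1)*(y^2 - 8*y + 15) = (y - 5)^2*(y - 1)*(y - 3)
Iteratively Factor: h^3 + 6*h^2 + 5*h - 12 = (h + 4)*(h^2 + 2*h - 3) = (h + 3)*(h + 4)*(h - 1)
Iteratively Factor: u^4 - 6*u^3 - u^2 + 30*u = (u - 3)*(u^3 - 3*u^2 - 10*u) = (u - 3)*(u + 2)*(u^2 - 5*u) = u*(u - 3)*(u + 2)*(u - 5)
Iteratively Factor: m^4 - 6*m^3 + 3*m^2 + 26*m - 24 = (m - 4)*(m^3 - 2*m^2 - 5*m + 6) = (m - 4)*(m + 2)*(m^2 - 4*m + 3) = (m - 4)*(m - 1)*(m + 2)*(m - 3)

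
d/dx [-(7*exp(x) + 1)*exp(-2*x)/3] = (7*exp(x) + 2)*exp(-2*x)/3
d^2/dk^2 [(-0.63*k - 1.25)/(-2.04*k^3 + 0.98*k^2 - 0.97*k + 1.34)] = (15.730848*k^5 + 54.867024*k^4 - 41.267184*k^3 + 42.710016*k^2 + 8.408604*k + 0.706997999999999)/(8.489664*k^9 - 12.235104*k^8 + 17.987904*k^7 - 29.306168*k^6 + 24.62664*k^5 - 22.536606*k^4 + 19.544569*k^3 - 9.061482*k^2 + 5.225196*k - 2.406104)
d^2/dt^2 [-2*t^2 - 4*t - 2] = -4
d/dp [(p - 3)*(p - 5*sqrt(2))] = 2*p - 5*sqrt(2) - 3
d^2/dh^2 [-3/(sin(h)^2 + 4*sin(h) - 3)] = 6*(2*sin(h)^4 + 6*sin(h)^3 + 11*sin(h)^2 - 6*sin(h) - 19)/(sin(h)^2 + 4*sin(h) - 3)^3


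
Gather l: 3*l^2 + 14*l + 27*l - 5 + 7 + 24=3*l^2 + 41*l + 26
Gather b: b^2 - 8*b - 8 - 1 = b^2 - 8*b - 9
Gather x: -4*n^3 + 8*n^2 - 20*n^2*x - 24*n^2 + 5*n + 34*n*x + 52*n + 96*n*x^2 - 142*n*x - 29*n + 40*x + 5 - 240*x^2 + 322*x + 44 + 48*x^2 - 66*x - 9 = -4*n^3 - 16*n^2 + 28*n + x^2*(96*n - 192) + x*(-20*n^2 - 108*n + 296) + 40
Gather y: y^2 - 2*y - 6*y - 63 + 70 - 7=y^2 - 8*y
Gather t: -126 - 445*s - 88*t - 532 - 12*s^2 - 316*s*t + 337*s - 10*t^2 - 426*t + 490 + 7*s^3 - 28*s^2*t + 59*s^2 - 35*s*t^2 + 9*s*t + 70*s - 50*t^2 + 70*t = 7*s^3 + 47*s^2 - 38*s + t^2*(-35*s - 60) + t*(-28*s^2 - 307*s - 444) - 168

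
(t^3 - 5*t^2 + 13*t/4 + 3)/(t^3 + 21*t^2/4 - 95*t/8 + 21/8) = 2*(2*t^2 - 7*t - 4)/(4*t^2 + 27*t - 7)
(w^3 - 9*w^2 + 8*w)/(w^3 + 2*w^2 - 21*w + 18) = w*(w - 8)/(w^2 + 3*w - 18)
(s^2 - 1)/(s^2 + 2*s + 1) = (s - 1)/(s + 1)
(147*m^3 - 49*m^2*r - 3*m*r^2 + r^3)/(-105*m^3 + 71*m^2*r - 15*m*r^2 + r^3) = (7*m + r)/(-5*m + r)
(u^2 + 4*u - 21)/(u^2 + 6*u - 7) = (u - 3)/(u - 1)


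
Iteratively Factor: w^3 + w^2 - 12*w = (w + 4)*(w^2 - 3*w) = (w - 3)*(w + 4)*(w)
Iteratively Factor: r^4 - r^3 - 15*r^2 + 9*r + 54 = (r - 3)*(r^3 + 2*r^2 - 9*r - 18) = (r - 3)^2*(r^2 + 5*r + 6) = (r - 3)^2*(r + 3)*(r + 2)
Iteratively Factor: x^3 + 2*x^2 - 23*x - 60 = (x + 3)*(x^2 - x - 20) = (x - 5)*(x + 3)*(x + 4)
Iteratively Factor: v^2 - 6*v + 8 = (v - 2)*(v - 4)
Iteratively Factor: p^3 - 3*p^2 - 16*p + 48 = (p - 3)*(p^2 - 16) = (p - 3)*(p + 4)*(p - 4)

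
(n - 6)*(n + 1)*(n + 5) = n^3 - 31*n - 30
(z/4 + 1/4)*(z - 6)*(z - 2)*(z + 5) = z^4/4 - z^3/2 - 31*z^2/4 + 8*z + 15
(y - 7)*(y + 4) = y^2 - 3*y - 28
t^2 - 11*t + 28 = (t - 7)*(t - 4)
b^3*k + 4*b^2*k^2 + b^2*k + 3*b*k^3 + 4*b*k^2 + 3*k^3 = (b + k)*(b + 3*k)*(b*k + k)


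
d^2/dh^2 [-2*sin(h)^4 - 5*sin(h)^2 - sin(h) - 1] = 32*sin(h)^4 - 4*sin(h)^2 + sin(h) - 10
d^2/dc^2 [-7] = 0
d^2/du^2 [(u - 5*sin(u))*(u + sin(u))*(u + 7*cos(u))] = 4*u^2*sin(u) - 7*u^2*cos(u) - 28*u*sin(u) + 56*u*sin(2*u) - 16*u*cos(u) - 10*u*cos(2*u) + 6*u - 8*sin(u) - 10*sin(2*u) + 91*cos(u)/4 - 56*cos(2*u) - 315*cos(3*u)/4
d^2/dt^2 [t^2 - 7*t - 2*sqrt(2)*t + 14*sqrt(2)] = 2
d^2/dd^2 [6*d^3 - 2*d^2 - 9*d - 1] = 36*d - 4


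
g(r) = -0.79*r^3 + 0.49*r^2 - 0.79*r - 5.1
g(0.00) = -5.10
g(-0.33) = -4.76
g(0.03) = -5.12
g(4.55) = -72.97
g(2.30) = -13.94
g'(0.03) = -0.76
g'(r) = -2.37*r^2 + 0.98*r - 0.79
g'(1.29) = -3.47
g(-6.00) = 187.92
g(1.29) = -7.00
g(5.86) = -151.87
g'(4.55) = -45.40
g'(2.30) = -11.07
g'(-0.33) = -1.37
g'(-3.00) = -25.06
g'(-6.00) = -91.99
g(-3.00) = 23.01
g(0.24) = -5.27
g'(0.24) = -0.69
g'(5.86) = -76.43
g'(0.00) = -0.79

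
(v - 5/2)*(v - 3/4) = v^2 - 13*v/4 + 15/8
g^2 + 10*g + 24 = (g + 4)*(g + 6)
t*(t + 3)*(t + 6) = t^3 + 9*t^2 + 18*t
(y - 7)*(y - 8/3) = y^2 - 29*y/3 + 56/3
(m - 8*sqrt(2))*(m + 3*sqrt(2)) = m^2 - 5*sqrt(2)*m - 48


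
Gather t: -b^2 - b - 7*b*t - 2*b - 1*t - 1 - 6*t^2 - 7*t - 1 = -b^2 - 3*b - 6*t^2 + t*(-7*b - 8) - 2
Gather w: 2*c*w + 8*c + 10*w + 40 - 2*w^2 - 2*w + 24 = 8*c - 2*w^2 + w*(2*c + 8) + 64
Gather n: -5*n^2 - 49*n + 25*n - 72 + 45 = -5*n^2 - 24*n - 27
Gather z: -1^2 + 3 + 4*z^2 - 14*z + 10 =4*z^2 - 14*z + 12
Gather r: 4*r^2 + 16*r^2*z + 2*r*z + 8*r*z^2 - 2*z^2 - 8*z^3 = r^2*(16*z + 4) + r*(8*z^2 + 2*z) - 8*z^3 - 2*z^2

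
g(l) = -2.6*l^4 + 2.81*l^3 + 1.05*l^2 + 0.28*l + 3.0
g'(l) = -10.4*l^3 + 8.43*l^2 + 2.1*l + 0.28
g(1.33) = 3.71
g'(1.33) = -6.48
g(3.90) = -414.75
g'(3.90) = -480.23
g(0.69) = 4.03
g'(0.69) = 2.33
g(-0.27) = 2.93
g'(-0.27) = 0.53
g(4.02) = -475.37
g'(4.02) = -530.68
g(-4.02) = -842.72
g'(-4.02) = 803.70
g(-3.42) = -453.78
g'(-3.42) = 507.72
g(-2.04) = -62.09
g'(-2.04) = 119.37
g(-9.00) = -19021.56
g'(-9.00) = 8245.81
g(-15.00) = -140873.70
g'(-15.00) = 36965.53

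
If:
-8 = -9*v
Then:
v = 8/9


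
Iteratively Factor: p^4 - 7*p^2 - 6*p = (p - 3)*(p^3 + 3*p^2 + 2*p) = (p - 3)*(p + 1)*(p^2 + 2*p) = p*(p - 3)*(p + 1)*(p + 2)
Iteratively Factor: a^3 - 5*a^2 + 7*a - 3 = (a - 3)*(a^2 - 2*a + 1) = (a - 3)*(a - 1)*(a - 1)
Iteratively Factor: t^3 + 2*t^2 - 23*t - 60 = (t + 4)*(t^2 - 2*t - 15) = (t - 5)*(t + 4)*(t + 3)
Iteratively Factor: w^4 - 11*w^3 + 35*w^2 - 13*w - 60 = (w - 4)*(w^3 - 7*w^2 + 7*w + 15) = (w - 5)*(w - 4)*(w^2 - 2*w - 3) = (w - 5)*(w - 4)*(w - 3)*(w + 1)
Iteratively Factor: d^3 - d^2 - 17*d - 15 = (d - 5)*(d^2 + 4*d + 3) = (d - 5)*(d + 3)*(d + 1)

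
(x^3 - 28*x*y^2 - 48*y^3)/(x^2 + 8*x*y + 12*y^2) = (x^2 - 2*x*y - 24*y^2)/(x + 6*y)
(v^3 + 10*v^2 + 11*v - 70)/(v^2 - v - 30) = (v^2 + 5*v - 14)/(v - 6)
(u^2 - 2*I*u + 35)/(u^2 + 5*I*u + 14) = (u^2 - 2*I*u + 35)/(u^2 + 5*I*u + 14)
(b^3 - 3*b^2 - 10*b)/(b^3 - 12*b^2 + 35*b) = (b + 2)/(b - 7)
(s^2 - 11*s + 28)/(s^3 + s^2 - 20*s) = (s - 7)/(s*(s + 5))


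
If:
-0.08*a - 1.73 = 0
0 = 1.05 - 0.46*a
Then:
No Solution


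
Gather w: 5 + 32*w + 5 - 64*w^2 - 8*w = -64*w^2 + 24*w + 10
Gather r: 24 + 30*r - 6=30*r + 18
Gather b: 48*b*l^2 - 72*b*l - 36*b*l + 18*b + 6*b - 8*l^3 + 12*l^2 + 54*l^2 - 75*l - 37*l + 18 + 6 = b*(48*l^2 - 108*l + 24) - 8*l^3 + 66*l^2 - 112*l + 24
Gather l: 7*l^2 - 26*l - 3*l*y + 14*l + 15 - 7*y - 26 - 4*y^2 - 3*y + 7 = 7*l^2 + l*(-3*y - 12) - 4*y^2 - 10*y - 4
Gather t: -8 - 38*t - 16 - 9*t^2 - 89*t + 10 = -9*t^2 - 127*t - 14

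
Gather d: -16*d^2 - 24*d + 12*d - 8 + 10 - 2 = -16*d^2 - 12*d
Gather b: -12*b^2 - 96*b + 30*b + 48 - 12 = -12*b^2 - 66*b + 36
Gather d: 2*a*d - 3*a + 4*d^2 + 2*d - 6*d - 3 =-3*a + 4*d^2 + d*(2*a - 4) - 3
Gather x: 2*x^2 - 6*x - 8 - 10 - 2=2*x^2 - 6*x - 20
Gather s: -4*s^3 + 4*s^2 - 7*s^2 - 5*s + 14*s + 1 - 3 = -4*s^3 - 3*s^2 + 9*s - 2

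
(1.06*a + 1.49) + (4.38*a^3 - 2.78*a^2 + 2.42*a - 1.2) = 4.38*a^3 - 2.78*a^2 + 3.48*a + 0.29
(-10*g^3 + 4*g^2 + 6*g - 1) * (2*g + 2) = -20*g^4 - 12*g^3 + 20*g^2 + 10*g - 2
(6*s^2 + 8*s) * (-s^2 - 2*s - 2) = -6*s^4 - 20*s^3 - 28*s^2 - 16*s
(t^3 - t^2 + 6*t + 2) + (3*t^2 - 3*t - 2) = t^3 + 2*t^2 + 3*t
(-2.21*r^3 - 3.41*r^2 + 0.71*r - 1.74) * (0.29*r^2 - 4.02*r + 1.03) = -0.6409*r^5 + 7.8953*r^4 + 11.6378*r^3 - 6.8711*r^2 + 7.7261*r - 1.7922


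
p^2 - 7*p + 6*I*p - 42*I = (p - 7)*(p + 6*I)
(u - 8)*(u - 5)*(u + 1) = u^3 - 12*u^2 + 27*u + 40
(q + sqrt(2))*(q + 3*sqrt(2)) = q^2 + 4*sqrt(2)*q + 6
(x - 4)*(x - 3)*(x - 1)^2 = x^4 - 9*x^3 + 27*x^2 - 31*x + 12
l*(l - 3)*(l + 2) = l^3 - l^2 - 6*l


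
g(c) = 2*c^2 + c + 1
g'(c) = 4*c + 1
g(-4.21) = 32.24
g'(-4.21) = -15.84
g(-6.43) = 77.26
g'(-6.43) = -24.72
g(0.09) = 1.11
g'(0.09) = 1.36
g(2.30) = 13.88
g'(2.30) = 10.20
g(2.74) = 18.76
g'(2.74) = 11.96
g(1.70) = 8.48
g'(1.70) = 7.80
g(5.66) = 70.73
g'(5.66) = 23.64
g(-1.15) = 2.50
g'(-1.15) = -3.60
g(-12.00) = 277.00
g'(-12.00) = -47.00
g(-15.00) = 436.00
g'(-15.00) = -59.00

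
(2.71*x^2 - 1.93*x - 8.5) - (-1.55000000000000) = 2.71*x^2 - 1.93*x - 6.95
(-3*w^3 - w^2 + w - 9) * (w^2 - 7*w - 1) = -3*w^5 + 20*w^4 + 11*w^3 - 15*w^2 + 62*w + 9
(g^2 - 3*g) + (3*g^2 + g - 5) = 4*g^2 - 2*g - 5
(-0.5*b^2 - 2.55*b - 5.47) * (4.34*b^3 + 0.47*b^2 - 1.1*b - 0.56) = -2.17*b^5 - 11.302*b^4 - 24.3883*b^3 + 0.5141*b^2 + 7.445*b + 3.0632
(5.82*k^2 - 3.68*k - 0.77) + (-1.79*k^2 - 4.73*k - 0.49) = 4.03*k^2 - 8.41*k - 1.26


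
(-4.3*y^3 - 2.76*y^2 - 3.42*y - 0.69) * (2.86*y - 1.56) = -12.298*y^4 - 1.1856*y^3 - 5.4756*y^2 + 3.3618*y + 1.0764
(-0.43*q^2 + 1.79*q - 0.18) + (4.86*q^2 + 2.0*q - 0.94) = 4.43*q^2 + 3.79*q - 1.12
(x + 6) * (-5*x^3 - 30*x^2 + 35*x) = -5*x^4 - 60*x^3 - 145*x^2 + 210*x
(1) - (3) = -2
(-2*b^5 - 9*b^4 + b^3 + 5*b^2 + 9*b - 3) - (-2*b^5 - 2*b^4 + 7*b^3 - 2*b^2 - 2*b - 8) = -7*b^4 - 6*b^3 + 7*b^2 + 11*b + 5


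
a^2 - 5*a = a*(a - 5)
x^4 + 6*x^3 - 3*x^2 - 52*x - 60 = (x - 3)*(x + 2)^2*(x + 5)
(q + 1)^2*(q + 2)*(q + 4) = q^4 + 8*q^3 + 21*q^2 + 22*q + 8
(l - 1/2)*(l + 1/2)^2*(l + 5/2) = l^4 + 3*l^3 + l^2 - 3*l/4 - 5/16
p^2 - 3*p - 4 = (p - 4)*(p + 1)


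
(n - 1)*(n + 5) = n^2 + 4*n - 5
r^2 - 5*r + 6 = (r - 3)*(r - 2)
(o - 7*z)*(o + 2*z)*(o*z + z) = o^3*z - 5*o^2*z^2 + o^2*z - 14*o*z^3 - 5*o*z^2 - 14*z^3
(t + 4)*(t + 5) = t^2 + 9*t + 20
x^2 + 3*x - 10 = (x - 2)*(x + 5)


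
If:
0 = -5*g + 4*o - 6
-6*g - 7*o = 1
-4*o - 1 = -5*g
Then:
No Solution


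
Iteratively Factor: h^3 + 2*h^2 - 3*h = (h + 3)*(h^2 - h) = h*(h + 3)*(h - 1)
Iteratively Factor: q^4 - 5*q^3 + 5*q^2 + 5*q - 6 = (q - 1)*(q^3 - 4*q^2 + q + 6) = (q - 2)*(q - 1)*(q^2 - 2*q - 3) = (q - 3)*(q - 2)*(q - 1)*(q + 1)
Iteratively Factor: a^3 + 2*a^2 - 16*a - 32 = (a - 4)*(a^2 + 6*a + 8) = (a - 4)*(a + 2)*(a + 4)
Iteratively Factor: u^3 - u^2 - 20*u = (u - 5)*(u^2 + 4*u) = (u - 5)*(u + 4)*(u)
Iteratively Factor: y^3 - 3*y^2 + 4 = (y - 2)*(y^2 - y - 2) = (y - 2)^2*(y + 1)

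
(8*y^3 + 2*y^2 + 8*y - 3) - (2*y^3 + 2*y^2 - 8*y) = 6*y^3 + 16*y - 3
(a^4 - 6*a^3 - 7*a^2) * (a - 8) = a^5 - 14*a^4 + 41*a^3 + 56*a^2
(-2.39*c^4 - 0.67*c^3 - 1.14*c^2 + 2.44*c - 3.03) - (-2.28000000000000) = -2.39*c^4 - 0.67*c^3 - 1.14*c^2 + 2.44*c - 0.75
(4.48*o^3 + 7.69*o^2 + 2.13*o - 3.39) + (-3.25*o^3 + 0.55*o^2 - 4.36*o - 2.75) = 1.23*o^3 + 8.24*o^2 - 2.23*o - 6.14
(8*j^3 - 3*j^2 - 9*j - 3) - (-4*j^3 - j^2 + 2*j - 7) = 12*j^3 - 2*j^2 - 11*j + 4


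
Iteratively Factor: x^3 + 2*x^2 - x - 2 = (x + 1)*(x^2 + x - 2) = (x - 1)*(x + 1)*(x + 2)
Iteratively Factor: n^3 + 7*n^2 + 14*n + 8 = (n + 4)*(n^2 + 3*n + 2) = (n + 2)*(n + 4)*(n + 1)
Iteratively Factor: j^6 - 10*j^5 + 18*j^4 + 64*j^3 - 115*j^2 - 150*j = (j + 1)*(j^5 - 11*j^4 + 29*j^3 + 35*j^2 - 150*j) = (j - 5)*(j + 1)*(j^4 - 6*j^3 - j^2 + 30*j) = (j - 5)^2*(j + 1)*(j^3 - j^2 - 6*j) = (j - 5)^2*(j + 1)*(j + 2)*(j^2 - 3*j) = (j - 5)^2*(j - 3)*(j + 1)*(j + 2)*(j)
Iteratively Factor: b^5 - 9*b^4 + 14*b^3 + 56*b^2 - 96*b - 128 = (b + 1)*(b^4 - 10*b^3 + 24*b^2 + 32*b - 128) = (b + 1)*(b + 2)*(b^3 - 12*b^2 + 48*b - 64) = (b - 4)*(b + 1)*(b + 2)*(b^2 - 8*b + 16) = (b - 4)^2*(b + 1)*(b + 2)*(b - 4)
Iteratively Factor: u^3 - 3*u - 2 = (u + 1)*(u^2 - u - 2) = (u + 1)^2*(u - 2)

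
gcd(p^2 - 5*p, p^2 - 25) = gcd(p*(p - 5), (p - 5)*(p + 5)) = p - 5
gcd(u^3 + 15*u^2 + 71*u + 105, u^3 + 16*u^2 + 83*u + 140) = u^2 + 12*u + 35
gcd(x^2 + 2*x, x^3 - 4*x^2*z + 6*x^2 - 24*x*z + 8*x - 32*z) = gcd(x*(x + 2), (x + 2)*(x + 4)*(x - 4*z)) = x + 2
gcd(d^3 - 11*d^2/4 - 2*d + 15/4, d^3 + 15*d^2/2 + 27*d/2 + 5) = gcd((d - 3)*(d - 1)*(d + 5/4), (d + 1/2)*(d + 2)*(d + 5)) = 1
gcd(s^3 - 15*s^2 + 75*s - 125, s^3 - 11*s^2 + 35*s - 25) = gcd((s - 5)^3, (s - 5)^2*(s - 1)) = s^2 - 10*s + 25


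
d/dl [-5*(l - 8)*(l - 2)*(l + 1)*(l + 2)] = -20*l^3 + 105*l^2 + 120*l - 140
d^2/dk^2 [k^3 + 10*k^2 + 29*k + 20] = 6*k + 20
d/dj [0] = 0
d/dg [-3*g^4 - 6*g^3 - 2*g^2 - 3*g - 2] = -12*g^3 - 18*g^2 - 4*g - 3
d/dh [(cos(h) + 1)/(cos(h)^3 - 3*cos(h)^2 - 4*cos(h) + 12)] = 2*(cos(h)^3 - 3*cos(h) - 8)*sin(h)/((cos(h) - 3)^2*(cos(h) - 2)^2*(cos(h) + 2)^2)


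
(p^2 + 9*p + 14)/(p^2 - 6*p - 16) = (p + 7)/(p - 8)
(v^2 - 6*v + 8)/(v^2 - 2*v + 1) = (v^2 - 6*v + 8)/(v^2 - 2*v + 1)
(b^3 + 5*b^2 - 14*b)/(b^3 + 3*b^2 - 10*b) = (b + 7)/(b + 5)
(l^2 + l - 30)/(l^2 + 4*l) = (l^2 + l - 30)/(l*(l + 4))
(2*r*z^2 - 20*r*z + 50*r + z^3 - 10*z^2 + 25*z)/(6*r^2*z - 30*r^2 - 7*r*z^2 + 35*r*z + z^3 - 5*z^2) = (2*r*z - 10*r + z^2 - 5*z)/(6*r^2 - 7*r*z + z^2)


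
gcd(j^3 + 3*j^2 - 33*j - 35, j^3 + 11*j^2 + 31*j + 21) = j^2 + 8*j + 7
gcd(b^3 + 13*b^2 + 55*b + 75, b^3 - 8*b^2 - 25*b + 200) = b + 5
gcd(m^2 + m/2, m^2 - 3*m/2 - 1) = m + 1/2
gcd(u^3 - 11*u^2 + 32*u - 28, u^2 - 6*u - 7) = u - 7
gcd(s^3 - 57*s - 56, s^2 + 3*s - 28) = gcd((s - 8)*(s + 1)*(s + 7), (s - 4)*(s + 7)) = s + 7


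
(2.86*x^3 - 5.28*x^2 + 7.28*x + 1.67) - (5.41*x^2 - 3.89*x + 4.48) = 2.86*x^3 - 10.69*x^2 + 11.17*x - 2.81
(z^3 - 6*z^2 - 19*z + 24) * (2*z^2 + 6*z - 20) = 2*z^5 - 6*z^4 - 94*z^3 + 54*z^2 + 524*z - 480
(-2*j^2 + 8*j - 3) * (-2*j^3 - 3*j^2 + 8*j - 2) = 4*j^5 - 10*j^4 - 34*j^3 + 77*j^2 - 40*j + 6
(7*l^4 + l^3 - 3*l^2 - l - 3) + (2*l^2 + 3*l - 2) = 7*l^4 + l^3 - l^2 + 2*l - 5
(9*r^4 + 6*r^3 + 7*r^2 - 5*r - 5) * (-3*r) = -27*r^5 - 18*r^4 - 21*r^3 + 15*r^2 + 15*r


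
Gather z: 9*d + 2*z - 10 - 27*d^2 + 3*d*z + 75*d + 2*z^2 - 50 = -27*d^2 + 84*d + 2*z^2 + z*(3*d + 2) - 60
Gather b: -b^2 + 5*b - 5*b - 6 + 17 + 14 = 25 - b^2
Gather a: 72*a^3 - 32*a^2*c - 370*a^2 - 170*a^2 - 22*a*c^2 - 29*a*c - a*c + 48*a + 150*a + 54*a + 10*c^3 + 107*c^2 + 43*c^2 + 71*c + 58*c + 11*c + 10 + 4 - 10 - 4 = 72*a^3 + a^2*(-32*c - 540) + a*(-22*c^2 - 30*c + 252) + 10*c^3 + 150*c^2 + 140*c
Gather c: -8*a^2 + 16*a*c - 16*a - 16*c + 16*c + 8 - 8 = -8*a^2 + 16*a*c - 16*a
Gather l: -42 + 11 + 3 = -28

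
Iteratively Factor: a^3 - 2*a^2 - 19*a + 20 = (a - 5)*(a^2 + 3*a - 4) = (a - 5)*(a - 1)*(a + 4)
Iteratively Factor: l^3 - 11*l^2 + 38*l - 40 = (l - 5)*(l^2 - 6*l + 8) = (l - 5)*(l - 2)*(l - 4)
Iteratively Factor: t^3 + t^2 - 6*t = (t + 3)*(t^2 - 2*t) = (t - 2)*(t + 3)*(t)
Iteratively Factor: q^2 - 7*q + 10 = (q - 5)*(q - 2)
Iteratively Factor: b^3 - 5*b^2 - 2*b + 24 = (b + 2)*(b^2 - 7*b + 12) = (b - 3)*(b + 2)*(b - 4)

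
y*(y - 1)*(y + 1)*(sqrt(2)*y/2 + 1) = sqrt(2)*y^4/2 + y^3 - sqrt(2)*y^2/2 - y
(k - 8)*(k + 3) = k^2 - 5*k - 24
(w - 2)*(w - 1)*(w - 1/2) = w^3 - 7*w^2/2 + 7*w/2 - 1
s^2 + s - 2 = (s - 1)*(s + 2)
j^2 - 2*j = j*(j - 2)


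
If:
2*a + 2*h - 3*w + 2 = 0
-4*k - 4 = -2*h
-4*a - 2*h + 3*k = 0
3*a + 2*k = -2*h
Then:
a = -20/21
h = 34/21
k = -4/21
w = 10/9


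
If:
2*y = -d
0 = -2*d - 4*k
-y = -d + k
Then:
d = 0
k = 0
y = 0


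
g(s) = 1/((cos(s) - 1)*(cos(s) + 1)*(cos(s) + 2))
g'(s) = sin(s)/((cos(s) - 1)*(cos(s) + 1)*(cos(s) + 2)^2) + sin(s)/((cos(s) - 1)*(cos(s) + 1)^2*(cos(s) + 2)) + sin(s)/((cos(s) - 1)^2*(cos(s) + 1)*(cos(s) + 2)) = (-3 + 4*cos(s)/sin(s)^2 + 2/sin(s)^2)/((cos(s) + 2)^2*sin(s))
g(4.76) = -0.49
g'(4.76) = 0.19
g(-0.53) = -1.37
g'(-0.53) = -4.42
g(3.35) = -22.87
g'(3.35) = 220.87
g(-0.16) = -13.19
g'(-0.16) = -162.75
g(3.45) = -10.36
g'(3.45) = 68.07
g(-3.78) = -2.35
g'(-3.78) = -7.51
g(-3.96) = -1.43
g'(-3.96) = -3.46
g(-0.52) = -1.41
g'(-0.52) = -4.69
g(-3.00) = -49.72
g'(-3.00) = 704.49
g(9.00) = -5.41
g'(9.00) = -25.96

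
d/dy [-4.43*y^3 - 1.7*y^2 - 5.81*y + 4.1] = -13.29*y^2 - 3.4*y - 5.81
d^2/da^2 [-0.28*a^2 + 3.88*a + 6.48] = -0.560000000000000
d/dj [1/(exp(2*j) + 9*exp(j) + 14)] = (-2*exp(j) - 9)*exp(j)/(exp(2*j) + 9*exp(j) + 14)^2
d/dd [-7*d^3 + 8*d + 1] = 8 - 21*d^2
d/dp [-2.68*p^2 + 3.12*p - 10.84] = 3.12 - 5.36*p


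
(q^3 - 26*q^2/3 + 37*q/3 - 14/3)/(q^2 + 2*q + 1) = (3*q^3 - 26*q^2 + 37*q - 14)/(3*(q^2 + 2*q + 1))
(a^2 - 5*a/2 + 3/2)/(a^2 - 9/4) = 2*(a - 1)/(2*a + 3)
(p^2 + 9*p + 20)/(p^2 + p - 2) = (p^2 + 9*p + 20)/(p^2 + p - 2)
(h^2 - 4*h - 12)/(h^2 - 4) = (h - 6)/(h - 2)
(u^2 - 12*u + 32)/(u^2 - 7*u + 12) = (u - 8)/(u - 3)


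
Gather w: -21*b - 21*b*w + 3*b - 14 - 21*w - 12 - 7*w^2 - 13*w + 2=-18*b - 7*w^2 + w*(-21*b - 34) - 24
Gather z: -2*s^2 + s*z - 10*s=-2*s^2 + s*z - 10*s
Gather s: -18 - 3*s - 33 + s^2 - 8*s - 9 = s^2 - 11*s - 60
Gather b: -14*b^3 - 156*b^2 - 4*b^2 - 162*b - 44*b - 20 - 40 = -14*b^3 - 160*b^2 - 206*b - 60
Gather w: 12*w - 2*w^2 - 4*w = -2*w^2 + 8*w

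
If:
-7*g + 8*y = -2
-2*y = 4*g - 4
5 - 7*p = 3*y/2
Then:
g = 18/23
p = 100/161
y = 10/23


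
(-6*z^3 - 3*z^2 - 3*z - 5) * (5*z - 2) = -30*z^4 - 3*z^3 - 9*z^2 - 19*z + 10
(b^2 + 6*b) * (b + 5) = b^3 + 11*b^2 + 30*b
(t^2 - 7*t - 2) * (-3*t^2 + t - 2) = -3*t^4 + 22*t^3 - 3*t^2 + 12*t + 4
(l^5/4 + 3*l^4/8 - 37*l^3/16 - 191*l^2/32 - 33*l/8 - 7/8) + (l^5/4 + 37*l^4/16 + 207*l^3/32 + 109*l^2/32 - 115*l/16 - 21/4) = l^5/2 + 43*l^4/16 + 133*l^3/32 - 41*l^2/16 - 181*l/16 - 49/8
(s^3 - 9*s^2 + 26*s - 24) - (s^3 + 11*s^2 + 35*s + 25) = -20*s^2 - 9*s - 49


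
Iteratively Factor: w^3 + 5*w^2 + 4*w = (w + 4)*(w^2 + w) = (w + 1)*(w + 4)*(w)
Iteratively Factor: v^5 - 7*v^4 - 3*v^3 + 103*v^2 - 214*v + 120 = (v - 1)*(v^4 - 6*v^3 - 9*v^2 + 94*v - 120) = (v - 1)*(v + 4)*(v^3 - 10*v^2 + 31*v - 30) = (v - 5)*(v - 1)*(v + 4)*(v^2 - 5*v + 6) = (v - 5)*(v - 2)*(v - 1)*(v + 4)*(v - 3)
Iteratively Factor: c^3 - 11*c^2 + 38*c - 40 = (c - 4)*(c^2 - 7*c + 10) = (c - 5)*(c - 4)*(c - 2)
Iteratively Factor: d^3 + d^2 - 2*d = (d)*(d^2 + d - 2) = d*(d - 1)*(d + 2)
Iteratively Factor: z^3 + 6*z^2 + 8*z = (z)*(z^2 + 6*z + 8) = z*(z + 2)*(z + 4)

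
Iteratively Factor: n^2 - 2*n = (n)*(n - 2)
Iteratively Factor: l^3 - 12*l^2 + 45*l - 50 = (l - 5)*(l^2 - 7*l + 10) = (l - 5)*(l - 2)*(l - 5)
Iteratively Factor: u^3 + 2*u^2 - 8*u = (u + 4)*(u^2 - 2*u) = u*(u + 4)*(u - 2)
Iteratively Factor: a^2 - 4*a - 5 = (a - 5)*(a + 1)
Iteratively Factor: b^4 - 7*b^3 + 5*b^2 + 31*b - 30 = (b + 2)*(b^3 - 9*b^2 + 23*b - 15) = (b - 5)*(b + 2)*(b^2 - 4*b + 3) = (b - 5)*(b - 3)*(b + 2)*(b - 1)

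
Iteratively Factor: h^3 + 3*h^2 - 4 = (h - 1)*(h^2 + 4*h + 4) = (h - 1)*(h + 2)*(h + 2)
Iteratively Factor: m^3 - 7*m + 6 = (m - 2)*(m^2 + 2*m - 3) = (m - 2)*(m - 1)*(m + 3)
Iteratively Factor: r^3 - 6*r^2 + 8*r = (r - 4)*(r^2 - 2*r) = r*(r - 4)*(r - 2)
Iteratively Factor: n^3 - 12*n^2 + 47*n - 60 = (n - 5)*(n^2 - 7*n + 12) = (n - 5)*(n - 4)*(n - 3)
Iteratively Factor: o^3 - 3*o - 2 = (o + 1)*(o^2 - o - 2) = (o - 2)*(o + 1)*(o + 1)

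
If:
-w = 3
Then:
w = -3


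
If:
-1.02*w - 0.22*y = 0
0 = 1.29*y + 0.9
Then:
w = 0.15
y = -0.70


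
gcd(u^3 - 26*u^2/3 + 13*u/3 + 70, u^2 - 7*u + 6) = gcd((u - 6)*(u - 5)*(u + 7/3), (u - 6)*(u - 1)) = u - 6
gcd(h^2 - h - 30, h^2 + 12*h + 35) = h + 5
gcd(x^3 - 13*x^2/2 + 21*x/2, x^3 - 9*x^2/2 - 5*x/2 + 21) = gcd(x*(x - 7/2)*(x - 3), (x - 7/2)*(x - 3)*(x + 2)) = x^2 - 13*x/2 + 21/2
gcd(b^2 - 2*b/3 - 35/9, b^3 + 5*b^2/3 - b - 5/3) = b + 5/3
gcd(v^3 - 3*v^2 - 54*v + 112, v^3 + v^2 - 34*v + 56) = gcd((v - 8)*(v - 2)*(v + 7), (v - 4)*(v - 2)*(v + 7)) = v^2 + 5*v - 14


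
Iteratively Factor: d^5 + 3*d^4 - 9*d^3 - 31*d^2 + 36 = (d - 3)*(d^4 + 6*d^3 + 9*d^2 - 4*d - 12) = (d - 3)*(d - 1)*(d^3 + 7*d^2 + 16*d + 12) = (d - 3)*(d - 1)*(d + 2)*(d^2 + 5*d + 6) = (d - 3)*(d - 1)*(d + 2)^2*(d + 3)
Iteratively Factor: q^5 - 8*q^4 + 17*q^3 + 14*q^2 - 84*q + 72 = (q - 2)*(q^4 - 6*q^3 + 5*q^2 + 24*q - 36) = (q - 2)*(q + 2)*(q^3 - 8*q^2 + 21*q - 18) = (q - 3)*(q - 2)*(q + 2)*(q^2 - 5*q + 6) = (q - 3)*(q - 2)^2*(q + 2)*(q - 3)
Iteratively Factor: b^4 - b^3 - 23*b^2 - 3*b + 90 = (b - 2)*(b^3 + b^2 - 21*b - 45) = (b - 2)*(b + 3)*(b^2 - 2*b - 15) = (b - 2)*(b + 3)^2*(b - 5)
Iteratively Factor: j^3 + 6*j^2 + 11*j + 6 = (j + 3)*(j^2 + 3*j + 2) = (j + 1)*(j + 3)*(j + 2)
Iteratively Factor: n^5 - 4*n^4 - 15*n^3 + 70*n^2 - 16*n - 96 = (n - 3)*(n^4 - n^3 - 18*n^2 + 16*n + 32) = (n - 3)*(n + 4)*(n^3 - 5*n^2 + 2*n + 8) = (n - 4)*(n - 3)*(n + 4)*(n^2 - n - 2) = (n - 4)*(n - 3)*(n - 2)*(n + 4)*(n + 1)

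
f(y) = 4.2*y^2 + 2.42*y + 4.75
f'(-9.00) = -73.18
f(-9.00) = 323.17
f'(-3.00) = -22.78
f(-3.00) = 35.29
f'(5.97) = 52.57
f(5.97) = 168.89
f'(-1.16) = -7.32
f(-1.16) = 7.59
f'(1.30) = 13.34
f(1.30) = 14.99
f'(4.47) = 39.97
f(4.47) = 99.49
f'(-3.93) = -30.59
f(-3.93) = 60.11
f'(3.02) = 27.79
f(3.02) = 50.36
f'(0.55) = 7.04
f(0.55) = 7.35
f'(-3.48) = -26.81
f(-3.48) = 47.19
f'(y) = 8.4*y + 2.42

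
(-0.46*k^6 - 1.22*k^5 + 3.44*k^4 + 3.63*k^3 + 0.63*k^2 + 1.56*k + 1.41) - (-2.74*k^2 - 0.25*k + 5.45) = -0.46*k^6 - 1.22*k^5 + 3.44*k^4 + 3.63*k^3 + 3.37*k^2 + 1.81*k - 4.04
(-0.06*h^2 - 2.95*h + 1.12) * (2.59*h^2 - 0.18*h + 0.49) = -0.1554*h^4 - 7.6297*h^3 + 3.4024*h^2 - 1.6471*h + 0.5488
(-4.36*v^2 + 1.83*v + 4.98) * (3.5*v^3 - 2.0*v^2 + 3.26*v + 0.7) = -15.26*v^5 + 15.125*v^4 - 0.4436*v^3 - 7.0462*v^2 + 17.5158*v + 3.486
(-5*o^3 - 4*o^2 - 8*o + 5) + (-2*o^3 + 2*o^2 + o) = -7*o^3 - 2*o^2 - 7*o + 5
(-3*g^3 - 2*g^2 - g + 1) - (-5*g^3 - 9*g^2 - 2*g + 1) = 2*g^3 + 7*g^2 + g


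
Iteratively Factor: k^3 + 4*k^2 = (k)*(k^2 + 4*k) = k*(k + 4)*(k)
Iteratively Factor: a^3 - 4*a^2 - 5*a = (a - 5)*(a^2 + a) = (a - 5)*(a + 1)*(a)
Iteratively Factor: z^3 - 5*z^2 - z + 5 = (z - 5)*(z^2 - 1) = (z - 5)*(z + 1)*(z - 1)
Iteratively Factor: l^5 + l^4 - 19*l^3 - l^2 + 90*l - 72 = (l - 2)*(l^4 + 3*l^3 - 13*l^2 - 27*l + 36) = (l - 2)*(l + 4)*(l^3 - l^2 - 9*l + 9) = (l - 2)*(l + 3)*(l + 4)*(l^2 - 4*l + 3) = (l - 3)*(l - 2)*(l + 3)*(l + 4)*(l - 1)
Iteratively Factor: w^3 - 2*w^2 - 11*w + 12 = (w - 4)*(w^2 + 2*w - 3) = (w - 4)*(w + 3)*(w - 1)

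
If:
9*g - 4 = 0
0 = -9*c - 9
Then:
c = -1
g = 4/9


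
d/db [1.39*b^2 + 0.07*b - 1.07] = 2.78*b + 0.07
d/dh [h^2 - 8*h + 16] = 2*h - 8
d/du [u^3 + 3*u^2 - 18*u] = 3*u^2 + 6*u - 18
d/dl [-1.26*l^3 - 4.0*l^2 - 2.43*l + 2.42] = -3.78*l^2 - 8.0*l - 2.43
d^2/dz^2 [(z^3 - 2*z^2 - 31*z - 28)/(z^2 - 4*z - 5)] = -36/(z^3 - 15*z^2 + 75*z - 125)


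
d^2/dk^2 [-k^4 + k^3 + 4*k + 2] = 6*k*(1 - 2*k)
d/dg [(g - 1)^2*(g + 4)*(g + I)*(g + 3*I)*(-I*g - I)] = -6*I*g^5 + g^4*(20 - 15*I) + g^3*(48 + 32*I) + g^2*(-60 + 36*I) + g*(-24 - 38*I) + 16 - 9*I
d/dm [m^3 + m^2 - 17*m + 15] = 3*m^2 + 2*m - 17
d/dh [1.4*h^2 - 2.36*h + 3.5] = 2.8*h - 2.36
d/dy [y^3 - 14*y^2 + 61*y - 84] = 3*y^2 - 28*y + 61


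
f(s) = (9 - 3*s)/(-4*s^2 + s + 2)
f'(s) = (9 - 3*s)*(8*s - 1)/(-4*s^2 + s + 2)^2 - 3/(-4*s^2 + s + 2)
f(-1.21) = -2.49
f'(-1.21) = -4.66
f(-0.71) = -15.32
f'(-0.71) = -136.77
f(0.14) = 4.16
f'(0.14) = -1.21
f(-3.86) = -0.33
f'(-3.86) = -0.12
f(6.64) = 0.07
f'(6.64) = -0.00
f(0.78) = 19.23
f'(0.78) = 282.18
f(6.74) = 0.06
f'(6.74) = -0.00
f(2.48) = -0.08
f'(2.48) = 0.22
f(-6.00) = -0.18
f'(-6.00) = -0.04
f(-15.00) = -0.06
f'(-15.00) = 0.00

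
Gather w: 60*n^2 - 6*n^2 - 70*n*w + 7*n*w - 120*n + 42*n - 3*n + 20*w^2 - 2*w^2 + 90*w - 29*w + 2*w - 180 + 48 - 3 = 54*n^2 - 81*n + 18*w^2 + w*(63 - 63*n) - 135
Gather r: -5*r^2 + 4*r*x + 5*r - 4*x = -5*r^2 + r*(4*x + 5) - 4*x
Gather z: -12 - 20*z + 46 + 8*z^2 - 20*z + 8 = 8*z^2 - 40*z + 42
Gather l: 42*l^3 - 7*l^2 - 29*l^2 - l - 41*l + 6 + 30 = 42*l^3 - 36*l^2 - 42*l + 36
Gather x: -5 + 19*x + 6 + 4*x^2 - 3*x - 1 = 4*x^2 + 16*x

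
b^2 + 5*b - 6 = (b - 1)*(b + 6)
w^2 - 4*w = w*(w - 4)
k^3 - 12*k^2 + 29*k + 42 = (k - 7)*(k - 6)*(k + 1)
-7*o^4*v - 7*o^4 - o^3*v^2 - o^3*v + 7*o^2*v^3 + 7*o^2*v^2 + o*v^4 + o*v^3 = (-o + v)*(o + v)*(7*o + v)*(o*v + o)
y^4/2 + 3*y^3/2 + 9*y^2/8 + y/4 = y*(y/2 + 1)*(y + 1/2)^2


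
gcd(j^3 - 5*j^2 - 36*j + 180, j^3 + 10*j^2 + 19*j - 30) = j + 6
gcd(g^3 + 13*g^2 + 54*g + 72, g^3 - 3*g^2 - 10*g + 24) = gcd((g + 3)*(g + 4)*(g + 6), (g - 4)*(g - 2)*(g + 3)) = g + 3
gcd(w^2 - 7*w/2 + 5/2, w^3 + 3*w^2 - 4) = w - 1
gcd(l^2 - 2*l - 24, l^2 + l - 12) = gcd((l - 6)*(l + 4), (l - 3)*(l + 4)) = l + 4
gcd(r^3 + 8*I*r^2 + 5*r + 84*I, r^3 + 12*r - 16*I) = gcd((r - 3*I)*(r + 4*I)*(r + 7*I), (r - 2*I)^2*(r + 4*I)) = r + 4*I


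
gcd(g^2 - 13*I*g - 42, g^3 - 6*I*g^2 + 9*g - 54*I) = g - 6*I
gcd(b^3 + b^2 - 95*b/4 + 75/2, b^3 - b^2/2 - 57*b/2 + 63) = b + 6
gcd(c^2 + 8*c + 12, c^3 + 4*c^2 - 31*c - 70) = c + 2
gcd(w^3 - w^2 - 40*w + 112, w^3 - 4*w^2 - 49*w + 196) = w^2 + 3*w - 28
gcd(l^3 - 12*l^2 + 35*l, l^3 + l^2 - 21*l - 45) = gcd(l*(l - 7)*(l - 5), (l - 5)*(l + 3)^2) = l - 5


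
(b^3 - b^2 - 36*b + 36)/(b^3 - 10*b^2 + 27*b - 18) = (b + 6)/(b - 3)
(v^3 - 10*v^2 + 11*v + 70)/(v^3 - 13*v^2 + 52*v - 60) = (v^2 - 5*v - 14)/(v^2 - 8*v + 12)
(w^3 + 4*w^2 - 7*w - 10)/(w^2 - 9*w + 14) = (w^2 + 6*w + 5)/(w - 7)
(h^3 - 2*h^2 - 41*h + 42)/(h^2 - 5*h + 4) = (h^2 - h - 42)/(h - 4)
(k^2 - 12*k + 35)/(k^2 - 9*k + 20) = (k - 7)/(k - 4)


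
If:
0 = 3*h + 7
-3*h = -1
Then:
No Solution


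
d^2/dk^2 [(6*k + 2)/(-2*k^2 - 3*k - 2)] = 4*(-(3*k + 1)*(4*k + 3)^2 + (18*k + 11)*(2*k^2 + 3*k + 2))/(2*k^2 + 3*k + 2)^3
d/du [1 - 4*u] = -4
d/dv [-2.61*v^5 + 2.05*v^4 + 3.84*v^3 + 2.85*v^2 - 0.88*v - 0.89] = -13.05*v^4 + 8.2*v^3 + 11.52*v^2 + 5.7*v - 0.88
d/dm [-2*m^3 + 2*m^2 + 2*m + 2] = -6*m^2 + 4*m + 2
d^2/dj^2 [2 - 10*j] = 0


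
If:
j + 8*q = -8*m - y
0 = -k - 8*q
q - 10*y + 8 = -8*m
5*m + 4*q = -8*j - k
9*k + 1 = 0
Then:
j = 3637/47088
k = -1/9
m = -331/2943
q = 1/72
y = 33499/47088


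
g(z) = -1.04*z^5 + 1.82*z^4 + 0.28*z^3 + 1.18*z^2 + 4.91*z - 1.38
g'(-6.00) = -8290.69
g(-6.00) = 10396.92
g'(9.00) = -28715.89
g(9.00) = -49127.43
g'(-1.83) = -99.53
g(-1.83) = 33.63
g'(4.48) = -1407.74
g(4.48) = -1074.21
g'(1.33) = 10.39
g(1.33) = 9.26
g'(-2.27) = -219.35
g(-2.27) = 101.29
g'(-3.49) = -1074.00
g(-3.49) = 792.43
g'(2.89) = -168.27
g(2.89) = -53.28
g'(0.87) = 9.41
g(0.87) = 4.49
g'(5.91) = -4792.88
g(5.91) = -5151.44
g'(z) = -5.2*z^4 + 7.28*z^3 + 0.84*z^2 + 2.36*z + 4.91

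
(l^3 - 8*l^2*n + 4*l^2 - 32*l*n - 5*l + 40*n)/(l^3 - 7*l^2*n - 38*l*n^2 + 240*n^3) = (l^2 + 4*l - 5)/(l^2 + l*n - 30*n^2)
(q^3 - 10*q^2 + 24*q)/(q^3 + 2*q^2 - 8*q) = (q^2 - 10*q + 24)/(q^2 + 2*q - 8)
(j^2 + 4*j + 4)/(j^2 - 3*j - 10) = (j + 2)/(j - 5)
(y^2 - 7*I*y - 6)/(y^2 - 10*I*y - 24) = (y - I)/(y - 4*I)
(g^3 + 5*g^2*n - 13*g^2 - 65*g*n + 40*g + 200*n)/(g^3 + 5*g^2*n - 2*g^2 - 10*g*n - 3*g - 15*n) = (g^2 - 13*g + 40)/(g^2 - 2*g - 3)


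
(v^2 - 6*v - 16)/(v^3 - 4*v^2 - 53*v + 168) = (v + 2)/(v^2 + 4*v - 21)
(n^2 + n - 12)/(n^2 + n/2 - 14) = 2*(n - 3)/(2*n - 7)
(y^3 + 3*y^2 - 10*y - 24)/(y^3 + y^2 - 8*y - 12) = (y + 4)/(y + 2)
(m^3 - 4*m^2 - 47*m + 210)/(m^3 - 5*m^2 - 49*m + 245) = (m - 6)/(m - 7)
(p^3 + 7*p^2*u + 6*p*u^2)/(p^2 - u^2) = p*(p + 6*u)/(p - u)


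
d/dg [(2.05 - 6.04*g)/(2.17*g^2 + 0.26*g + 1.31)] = (13.1068*g^2 - 8.897*g - 8.4454)/(4.7089*g^4 + 1.1284*g^3 + 5.753*g^2 + 0.6812*g + 1.7161)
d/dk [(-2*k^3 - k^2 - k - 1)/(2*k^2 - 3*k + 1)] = (-4*k^4 + 12*k^3 - k^2 + 2*k - 4)/(4*k^4 - 12*k^3 + 13*k^2 - 6*k + 1)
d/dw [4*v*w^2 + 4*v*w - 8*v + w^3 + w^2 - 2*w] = 8*v*w + 4*v + 3*w^2 + 2*w - 2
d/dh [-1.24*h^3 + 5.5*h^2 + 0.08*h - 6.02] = -3.72*h^2 + 11.0*h + 0.08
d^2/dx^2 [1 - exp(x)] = -exp(x)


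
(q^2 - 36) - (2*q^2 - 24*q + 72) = -q^2 + 24*q - 108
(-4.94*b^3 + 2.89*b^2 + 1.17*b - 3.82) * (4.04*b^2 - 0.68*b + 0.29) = -19.9576*b^5 + 15.0348*b^4 + 1.329*b^3 - 15.3903*b^2 + 2.9369*b - 1.1078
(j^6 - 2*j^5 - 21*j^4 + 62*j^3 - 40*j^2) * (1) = j^6 - 2*j^5 - 21*j^4 + 62*j^3 - 40*j^2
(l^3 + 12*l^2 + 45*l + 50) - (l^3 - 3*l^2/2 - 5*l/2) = 27*l^2/2 + 95*l/2 + 50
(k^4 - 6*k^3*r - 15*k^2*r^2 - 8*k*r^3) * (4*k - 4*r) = 4*k^5 - 28*k^4*r - 36*k^3*r^2 + 28*k^2*r^3 + 32*k*r^4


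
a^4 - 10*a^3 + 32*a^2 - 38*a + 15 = (a - 5)*(a - 3)*(a - 1)^2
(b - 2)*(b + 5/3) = b^2 - b/3 - 10/3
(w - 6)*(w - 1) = w^2 - 7*w + 6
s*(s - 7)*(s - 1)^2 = s^4 - 9*s^3 + 15*s^2 - 7*s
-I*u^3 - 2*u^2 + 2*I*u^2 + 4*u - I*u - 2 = (u - 1)*(u - 2*I)*(-I*u + I)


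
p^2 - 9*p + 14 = (p - 7)*(p - 2)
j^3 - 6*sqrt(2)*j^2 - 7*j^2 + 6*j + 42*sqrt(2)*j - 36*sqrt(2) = (j - 6)*(j - 1)*(j - 6*sqrt(2))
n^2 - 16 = (n - 4)*(n + 4)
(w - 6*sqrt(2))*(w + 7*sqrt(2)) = w^2 + sqrt(2)*w - 84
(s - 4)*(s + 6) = s^2 + 2*s - 24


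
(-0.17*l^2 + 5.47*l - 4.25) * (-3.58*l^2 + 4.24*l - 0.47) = 0.6086*l^4 - 20.3034*l^3 + 38.4877*l^2 - 20.5909*l + 1.9975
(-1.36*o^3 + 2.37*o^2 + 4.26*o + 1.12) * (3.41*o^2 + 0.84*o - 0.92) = -4.6376*o^5 + 6.9393*o^4 + 17.7686*o^3 + 5.2172*o^2 - 2.9784*o - 1.0304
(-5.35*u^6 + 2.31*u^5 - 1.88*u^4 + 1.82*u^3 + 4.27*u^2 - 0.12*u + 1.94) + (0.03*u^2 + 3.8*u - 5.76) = -5.35*u^6 + 2.31*u^5 - 1.88*u^4 + 1.82*u^3 + 4.3*u^2 + 3.68*u - 3.82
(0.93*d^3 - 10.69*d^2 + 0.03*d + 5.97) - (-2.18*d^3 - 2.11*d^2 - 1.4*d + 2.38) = 3.11*d^3 - 8.58*d^2 + 1.43*d + 3.59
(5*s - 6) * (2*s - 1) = 10*s^2 - 17*s + 6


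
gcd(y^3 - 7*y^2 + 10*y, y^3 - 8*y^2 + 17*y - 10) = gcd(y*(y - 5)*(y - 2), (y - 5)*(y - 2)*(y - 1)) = y^2 - 7*y + 10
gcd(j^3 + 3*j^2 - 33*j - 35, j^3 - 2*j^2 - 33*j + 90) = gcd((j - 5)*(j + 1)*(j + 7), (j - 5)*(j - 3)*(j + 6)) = j - 5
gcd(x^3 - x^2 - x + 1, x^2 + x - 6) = 1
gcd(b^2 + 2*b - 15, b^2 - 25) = b + 5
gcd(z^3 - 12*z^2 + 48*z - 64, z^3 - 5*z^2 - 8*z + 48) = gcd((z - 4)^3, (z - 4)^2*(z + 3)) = z^2 - 8*z + 16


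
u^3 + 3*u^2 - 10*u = u*(u - 2)*(u + 5)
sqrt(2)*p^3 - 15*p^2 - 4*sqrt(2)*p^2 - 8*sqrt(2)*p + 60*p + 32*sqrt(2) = (p - 4)*(p - 8*sqrt(2))*(sqrt(2)*p + 1)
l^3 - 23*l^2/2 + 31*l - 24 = (l - 8)*(l - 2)*(l - 3/2)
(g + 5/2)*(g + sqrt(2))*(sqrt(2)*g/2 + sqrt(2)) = sqrt(2)*g^3/2 + g^2 + 9*sqrt(2)*g^2/4 + 5*sqrt(2)*g/2 + 9*g/2 + 5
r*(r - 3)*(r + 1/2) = r^3 - 5*r^2/2 - 3*r/2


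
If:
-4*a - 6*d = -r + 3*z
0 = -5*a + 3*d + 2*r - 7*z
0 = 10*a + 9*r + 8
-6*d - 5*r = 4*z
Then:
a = -107/226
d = 77/678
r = -41/113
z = 32/113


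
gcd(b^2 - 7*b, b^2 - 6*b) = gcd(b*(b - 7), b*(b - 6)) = b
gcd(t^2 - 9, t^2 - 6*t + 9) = t - 3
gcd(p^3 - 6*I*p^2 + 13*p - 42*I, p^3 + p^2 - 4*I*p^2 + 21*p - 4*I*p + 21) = p^2 - 4*I*p + 21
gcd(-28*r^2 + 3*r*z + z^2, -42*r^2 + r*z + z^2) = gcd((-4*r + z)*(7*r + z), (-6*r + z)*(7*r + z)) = 7*r + z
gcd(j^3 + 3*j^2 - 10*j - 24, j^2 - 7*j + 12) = j - 3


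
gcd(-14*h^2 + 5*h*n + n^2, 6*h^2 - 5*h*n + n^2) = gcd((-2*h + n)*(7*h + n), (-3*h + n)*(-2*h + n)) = 2*h - n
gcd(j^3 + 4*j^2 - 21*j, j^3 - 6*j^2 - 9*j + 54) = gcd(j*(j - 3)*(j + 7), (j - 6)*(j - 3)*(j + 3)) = j - 3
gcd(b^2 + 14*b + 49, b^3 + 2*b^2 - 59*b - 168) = b + 7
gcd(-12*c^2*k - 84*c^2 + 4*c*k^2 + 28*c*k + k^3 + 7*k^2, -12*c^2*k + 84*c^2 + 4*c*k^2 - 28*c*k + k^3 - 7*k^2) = 12*c^2 - 4*c*k - k^2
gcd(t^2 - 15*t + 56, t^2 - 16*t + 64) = t - 8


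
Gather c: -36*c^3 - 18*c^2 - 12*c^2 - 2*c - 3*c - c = -36*c^3 - 30*c^2 - 6*c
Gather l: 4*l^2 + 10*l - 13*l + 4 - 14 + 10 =4*l^2 - 3*l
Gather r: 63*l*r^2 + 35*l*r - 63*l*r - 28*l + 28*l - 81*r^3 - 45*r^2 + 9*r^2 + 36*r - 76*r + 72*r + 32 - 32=-81*r^3 + r^2*(63*l - 36) + r*(32 - 28*l)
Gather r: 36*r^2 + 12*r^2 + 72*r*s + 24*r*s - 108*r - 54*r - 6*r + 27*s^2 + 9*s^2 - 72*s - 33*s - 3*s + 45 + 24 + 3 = 48*r^2 + r*(96*s - 168) + 36*s^2 - 108*s + 72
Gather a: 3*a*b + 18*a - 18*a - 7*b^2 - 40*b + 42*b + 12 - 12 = 3*a*b - 7*b^2 + 2*b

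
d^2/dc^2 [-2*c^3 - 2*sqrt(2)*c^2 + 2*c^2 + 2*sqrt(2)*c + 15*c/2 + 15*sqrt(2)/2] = -12*c - 4*sqrt(2) + 4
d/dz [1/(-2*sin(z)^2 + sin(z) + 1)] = (4*sin(z) - 1)*cos(z)/(sin(z) + cos(2*z))^2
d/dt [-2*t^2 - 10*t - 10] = -4*t - 10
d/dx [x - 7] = 1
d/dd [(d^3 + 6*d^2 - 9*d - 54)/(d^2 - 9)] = 1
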